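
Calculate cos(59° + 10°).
cos(59° + 10°) = cos 59° cos 10° - sin 59° sin 10° = 0.3584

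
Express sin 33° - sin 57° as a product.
sin 33° - sin 57° = 2 cos(45°) sin(-12°)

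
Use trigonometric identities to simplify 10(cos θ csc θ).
10(cos θ csc θ) = 10(cot θ) (using Reciprocal + quotient)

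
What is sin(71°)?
sin(71°) = 0.9455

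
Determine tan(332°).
tan(332°) = -0.5317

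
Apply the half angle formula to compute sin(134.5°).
sin(134.5°) = √((1 - cos 269°)/2) = 0.7133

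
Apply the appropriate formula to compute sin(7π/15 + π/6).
sin(7π/15 + π/6) = sin 7π/15 cos π/6 + cos 7π/15 sin π/6 = 0.9135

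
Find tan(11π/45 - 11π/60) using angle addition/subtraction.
tan(11π/45 - 11π/60) = (tan 11π/45 - tan 11π/60)/(1 + tan 11π/45 tan 11π/60) = 0.1944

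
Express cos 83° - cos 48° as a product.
cos 83° - cos 48° = -2 sin(65.5°) sin(17.5°)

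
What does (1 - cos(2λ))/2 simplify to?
(1 - cos(2λ))/2 = sin²λ (using Power reduction)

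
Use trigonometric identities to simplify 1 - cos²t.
1 - cos²t = sin²t (using Pythagorean identity)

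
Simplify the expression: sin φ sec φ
sin φ sec φ = tan φ (using Reciprocal + quotient)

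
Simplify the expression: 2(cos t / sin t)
2(cos t / sin t) = 2(cot t) (using Quotient identity)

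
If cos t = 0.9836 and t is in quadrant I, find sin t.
sin t = 0.1804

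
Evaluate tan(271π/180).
tan(271π/180) = -57.29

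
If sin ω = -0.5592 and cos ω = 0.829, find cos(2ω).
cos(2ω) = cos²ω - sin²ω = 0.3745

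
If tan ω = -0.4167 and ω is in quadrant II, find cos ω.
cos ω = -0.9231 (using tan²ω + 1 = sec²ω)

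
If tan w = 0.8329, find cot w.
cot w = 1/tan w = 1.201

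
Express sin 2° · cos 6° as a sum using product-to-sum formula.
sin 2° cos 6° = (1/2)[sin(2°+6°) + sin(2°-6°)]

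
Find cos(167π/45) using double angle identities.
cos(167π/45) = cos²167π/90 - sin²167π/90 = 0.6157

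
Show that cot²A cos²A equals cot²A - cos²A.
RHS = cos²A/sin²A - cos²A = cos²A(1/sin²A - 1) = cos²A · (1 - sin²A)/sin²A = cos²A · cos²A/sin²A = cos²A · cot²A = LHS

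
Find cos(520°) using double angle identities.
cos(520°) = cos²260° - sin²260° = -0.9397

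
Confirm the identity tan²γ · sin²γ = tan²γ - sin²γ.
RHS = sin²γ/cos²γ - sin²γ = sin²γ(1/cos²γ - 1) = sin²γ · (1 - cos²γ)/cos²γ = sin²γ · sin²γ/cos²γ = sin²γ · tan²γ = LHS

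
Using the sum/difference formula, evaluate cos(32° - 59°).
cos(32° - 59°) = cos 32° cos 59° + sin 32° sin 59° = 0.891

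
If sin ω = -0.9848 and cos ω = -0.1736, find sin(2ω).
sin(2ω) = 2 sin ω cos ω = 0.3419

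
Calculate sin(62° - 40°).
sin(62° - 40°) = sin 62° cos 40° - cos 62° sin 40° = 0.3746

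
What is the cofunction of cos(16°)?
cos(16°) = sin(90° - 16°) = sin(74°)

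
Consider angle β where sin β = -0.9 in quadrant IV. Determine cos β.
cos β = √(1 - sin²β) = 0.4359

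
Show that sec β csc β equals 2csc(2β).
RHS = 2/sin(2β) = 2/(2 sin β cos β) = 1/(sin β cos β) = (1/cos β)(1/sin β) = sec β csc β = LHS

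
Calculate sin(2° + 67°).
sin(2° + 67°) = sin 2° cos 67° + cos 2° sin 67° = 0.9336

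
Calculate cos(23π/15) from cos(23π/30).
cos(23π/15) = 2cos²23π/30 - 1 = 0.1045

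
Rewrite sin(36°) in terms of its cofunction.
sin(36°) = cos(90° - 36°) = cos(54°)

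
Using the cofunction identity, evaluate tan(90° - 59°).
tan(90° - 59°) = cot(59°) = 0.6009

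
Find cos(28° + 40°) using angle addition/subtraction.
cos(28° + 40°) = cos 28° cos 40° - sin 28° sin 40° = 0.3746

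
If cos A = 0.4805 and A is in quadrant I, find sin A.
sin A = 0.877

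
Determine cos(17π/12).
cos(17π/12) = -(√6-√2)/4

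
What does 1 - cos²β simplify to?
1 - cos²β = sin²β (using Pythagorean identity)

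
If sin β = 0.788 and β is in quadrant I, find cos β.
cos β = 0.6157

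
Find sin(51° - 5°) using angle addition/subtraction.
sin(51° - 5°) = sin 51° cos 5° - cos 51° sin 5° = 0.7193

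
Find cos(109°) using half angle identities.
cos(109°) = -√((1 + cos 218°)/2) = -0.3256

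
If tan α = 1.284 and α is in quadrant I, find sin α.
sin α = 0.789 (using tan²α + 1 = sec²α)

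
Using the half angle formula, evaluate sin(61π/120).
sin(61π/120) = √((1 - cos 61π/60)/2) = 0.9997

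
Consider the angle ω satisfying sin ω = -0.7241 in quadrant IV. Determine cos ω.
cos ω = √(1 - sin²ω) = 0.6897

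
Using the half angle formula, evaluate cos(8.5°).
cos(8.5°) = √((1 + cos 17°)/2) = 0.989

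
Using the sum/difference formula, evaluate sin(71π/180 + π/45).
sin(71π/180 + π/45) = sin 71π/180 cos π/45 + cos 71π/180 sin π/45 = (√6+√2)/4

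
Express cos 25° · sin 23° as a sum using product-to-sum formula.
cos 25° sin 23° = (1/2)[sin(25°+23°) - sin(25°-23°)]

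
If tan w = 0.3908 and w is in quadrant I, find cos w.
cos w = 0.9314 (using tan²w + 1 = sec²w)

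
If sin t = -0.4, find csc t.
csc t = 1/sin t = -2.5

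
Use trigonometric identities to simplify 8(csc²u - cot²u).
8(csc²u - cot²u) = 8 (using Pythagorean identity)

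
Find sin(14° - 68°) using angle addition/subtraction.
sin(14° - 68°) = sin 14° cos 68° - cos 14° sin 68° = -0.809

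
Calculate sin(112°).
sin(112°) = 0.9272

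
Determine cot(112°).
cot(112°) = -0.404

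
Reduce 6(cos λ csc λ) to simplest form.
6(cos λ csc λ) = 6(cot λ) (using Reciprocal + quotient)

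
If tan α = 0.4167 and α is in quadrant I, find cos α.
cos α = 0.9231 (using tan²α + 1 = sec²α)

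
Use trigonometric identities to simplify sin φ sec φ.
sin φ sec φ = tan φ (using Reciprocal + quotient)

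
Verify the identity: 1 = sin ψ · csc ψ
RHS = sin ψ · (1/sin ψ) = 1 = LHS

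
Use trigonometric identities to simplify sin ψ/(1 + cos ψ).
sin ψ/(1 + cos ψ) = tan(ψ/2) (using Half angle)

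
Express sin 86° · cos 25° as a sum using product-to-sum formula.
sin 86° cos 25° = (1/2)[sin(86°+25°) + sin(86°-25°)]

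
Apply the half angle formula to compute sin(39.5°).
sin(39.5°) = √((1 - cos 79°)/2) = 0.6361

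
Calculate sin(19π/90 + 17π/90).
sin(19π/90 + 17π/90) = sin 19π/90 cos 17π/90 + cos 19π/90 sin 17π/90 = 0.9511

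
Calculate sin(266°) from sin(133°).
sin(266°) = 2 sin 133° cos 133° = -0.9976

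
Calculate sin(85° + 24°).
sin(85° + 24°) = sin 85° cos 24° + cos 85° sin 24° = 0.9455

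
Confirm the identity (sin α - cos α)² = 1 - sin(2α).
LHS = sin²α - 2 sin α cos α + cos²α = (sin²α + cos²α) - 2 sin α cos α = 1 - sin(2α) = RHS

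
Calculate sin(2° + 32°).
sin(2° + 32°) = sin 2° cos 32° + cos 2° sin 32° = 0.5592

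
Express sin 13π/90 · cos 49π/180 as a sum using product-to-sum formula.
sin 13π/90 cos 49π/180 = (1/2)[sin(13π/90+49π/180) + sin(13π/90-49π/180)]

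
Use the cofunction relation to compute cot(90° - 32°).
cot(90° - 32°) = tan(32°) = 0.6249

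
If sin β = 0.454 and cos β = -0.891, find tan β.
tan β = sin β / cos β = -0.5095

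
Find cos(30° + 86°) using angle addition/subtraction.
cos(30° + 86°) = cos 30° cos 86° - sin 30° sin 86° = -0.4384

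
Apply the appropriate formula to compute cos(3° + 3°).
cos(3° + 3°) = cos 3° cos 3° - sin 3° sin 3° = 0.9945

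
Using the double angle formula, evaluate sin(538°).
sin(538°) = 2 sin 269° cos 269° = 0.0349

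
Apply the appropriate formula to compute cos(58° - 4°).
cos(58° - 4°) = cos 58° cos 4° + sin 58° sin 4° = 0.5878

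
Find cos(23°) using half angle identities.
cos(23°) = √((1 + cos 46°)/2) = 0.9205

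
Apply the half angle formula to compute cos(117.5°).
cos(117.5°) = -√((1 + cos 235°)/2) = -0.4617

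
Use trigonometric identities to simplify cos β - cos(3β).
cos β - cos(3β) = 2 sin(2β) sin β (using Sum-to-product)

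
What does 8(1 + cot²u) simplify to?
8(1 + cot²u) = 8(csc²u) (using Pythagorean identity)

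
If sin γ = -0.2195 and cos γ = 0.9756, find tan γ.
tan γ = sin γ / cos γ = -0.225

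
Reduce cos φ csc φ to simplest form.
cos φ csc φ = cot φ (using Reciprocal + quotient)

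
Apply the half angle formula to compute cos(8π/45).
cos(8π/45) = √((1 + cos 16π/45)/2) = 0.848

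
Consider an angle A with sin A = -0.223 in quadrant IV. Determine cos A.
cos A = √(1 - sin²A) = 0.9748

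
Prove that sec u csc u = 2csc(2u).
RHS = 2/sin(2u) = 2/(2 sin u cos u) = 1/(sin u cos u) = (1/cos u)(1/sin u) = sec u csc u = LHS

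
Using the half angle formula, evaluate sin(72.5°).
sin(72.5°) = √((1 - cos 145°)/2) = 0.9537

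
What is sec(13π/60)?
sec(13π/60) = 1.287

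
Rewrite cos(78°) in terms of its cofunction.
cos(78°) = sin(90° - 78°) = sin(12°)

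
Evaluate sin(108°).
sin(108°) = 0.9511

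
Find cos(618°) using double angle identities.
cos(618°) = 2cos²309° - 1 = -0.2079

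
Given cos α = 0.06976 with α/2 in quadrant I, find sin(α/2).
sin(α/2) = ±√((1 - cos α)/2); positive since α/2 ∈ QI, so sin(α/2) = 0.682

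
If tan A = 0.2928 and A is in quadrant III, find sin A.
sin A = -0.281 (using tan²A + 1 = sec²A)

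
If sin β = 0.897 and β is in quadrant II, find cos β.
cos β = -0.442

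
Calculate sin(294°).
sin(294°) = -0.9135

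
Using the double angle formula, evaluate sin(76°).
sin(76°) = 2 sin 38° cos 38° = 0.9703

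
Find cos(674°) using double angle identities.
cos(674°) = cos²337° - sin²337° = 0.6947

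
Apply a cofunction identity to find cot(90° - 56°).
cot(90° - 56°) = tan(56°) = 1.483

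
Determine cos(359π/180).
cos(359π/180) = 0.9998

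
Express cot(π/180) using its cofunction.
cot(π/180) = tan(π/2 - π/180) = tan(89π/180)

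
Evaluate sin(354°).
sin(354°) = -0.1045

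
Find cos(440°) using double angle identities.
cos(440°) = cos²220° - sin²220° = 0.1736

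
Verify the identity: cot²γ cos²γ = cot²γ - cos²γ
RHS = cos²γ/sin²γ - cos²γ = cos²γ(1/sin²γ - 1) = cos²γ · (1 - sin²γ)/sin²γ = cos²γ · cos²γ/sin²γ = cos²γ · cot²γ = LHS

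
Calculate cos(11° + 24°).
cos(11° + 24°) = cos 11° cos 24° - sin 11° sin 24° = 0.8192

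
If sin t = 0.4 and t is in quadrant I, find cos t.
cos t = 0.9165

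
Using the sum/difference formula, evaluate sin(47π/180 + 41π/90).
sin(47π/180 + 41π/90) = sin 47π/180 cos 41π/90 + cos 47π/180 sin 41π/90 = 0.7771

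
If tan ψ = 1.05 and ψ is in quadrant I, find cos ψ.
cos ψ = 0.6897 (using tan²ψ + 1 = sec²ψ)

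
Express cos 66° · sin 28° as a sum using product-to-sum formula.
cos 66° sin 28° = (1/2)[sin(66°+28°) - sin(66°-28°)]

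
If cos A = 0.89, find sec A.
sec A = 1/cos A = 1.124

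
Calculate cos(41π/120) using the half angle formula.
cos(41π/120) = √((1 + cos 41π/60)/2) = 0.4772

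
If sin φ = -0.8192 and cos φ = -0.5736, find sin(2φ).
sin(2φ) = 2 sin φ cos φ = 0.9398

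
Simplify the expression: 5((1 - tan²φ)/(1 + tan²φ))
5((1 - tan²φ)/(1 + tan²φ)) = 5(cos(2φ)) (using Double angle)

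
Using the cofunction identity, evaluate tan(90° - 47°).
tan(90° - 47°) = cot(47°) = 0.9325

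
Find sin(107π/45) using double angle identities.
sin(107π/45) = 2 sin 107π/90 cos 107π/90 = 0.9272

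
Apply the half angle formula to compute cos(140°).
cos(140°) = -√((1 + cos 280°)/2) = -0.766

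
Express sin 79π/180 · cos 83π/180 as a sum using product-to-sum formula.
sin 79π/180 cos 83π/180 = (1/2)[sin(79π/180+83π/180) + sin(79π/180-83π/180)]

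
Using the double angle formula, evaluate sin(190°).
sin(190°) = 2 sin 95° cos 95° = -0.1736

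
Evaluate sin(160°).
sin(160°) = 0.342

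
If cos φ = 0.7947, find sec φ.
sec φ = 1/cos φ = 1.258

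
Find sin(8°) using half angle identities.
sin(8°) = √((1 - cos 16°)/2) = 0.1392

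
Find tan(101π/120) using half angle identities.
tan(101π/120) = sin 101π/60 / (1 + cos 101π/60) = -0.543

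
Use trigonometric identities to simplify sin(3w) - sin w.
sin(3w) - sin w = 2 cos(2w) sin w (using Sum-to-product)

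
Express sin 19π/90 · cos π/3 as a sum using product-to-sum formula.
sin 19π/90 cos π/3 = (1/2)[sin(19π/90+π/3) + sin(19π/90-π/3)]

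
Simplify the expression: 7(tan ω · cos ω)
7(tan ω · cos ω) = 7(sin ω) (using Quotient identity)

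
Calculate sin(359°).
sin(359°) = -0.01745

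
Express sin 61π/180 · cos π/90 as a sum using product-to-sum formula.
sin 61π/180 cos π/90 = (1/2)[sin(61π/180+π/90) + sin(61π/180-π/90)]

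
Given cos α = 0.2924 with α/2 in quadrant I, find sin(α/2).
sin(α/2) = ±√((1 - cos α)/2); positive since α/2 ∈ QI, so sin(α/2) = 0.5948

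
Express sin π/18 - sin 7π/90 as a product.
sin π/18 - sin 7π/90 = 2 cos(π/15) sin(-π/90)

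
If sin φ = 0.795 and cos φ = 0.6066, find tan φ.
tan φ = sin φ / cos φ = 1.311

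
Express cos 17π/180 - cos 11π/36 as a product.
cos 17π/180 - cos 11π/36 = -2 sin(π/5) sin(-19π/180)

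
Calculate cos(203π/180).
cos(203π/180) = -0.9205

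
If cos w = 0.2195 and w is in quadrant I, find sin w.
sin w = 0.9756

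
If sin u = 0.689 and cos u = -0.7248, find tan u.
tan u = sin u / cos u = -0.9506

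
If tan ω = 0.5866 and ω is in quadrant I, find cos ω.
cos ω = 0.8626 (using tan²ω + 1 = sec²ω)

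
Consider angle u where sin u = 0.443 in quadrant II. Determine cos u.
cos u = ±√(1 - sin²u) = -0.8965 (negative in QII)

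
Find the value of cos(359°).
cos(359°) = 0.9998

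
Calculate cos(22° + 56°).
cos(22° + 56°) = cos 22° cos 56° - sin 22° sin 56° = 0.2079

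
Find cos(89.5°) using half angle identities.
cos(89.5°) = √((1 + cos 179°)/2) = 0.008727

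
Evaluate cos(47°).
cos(47°) = 0.682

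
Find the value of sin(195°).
sin(195°) = -(√6-√2)/4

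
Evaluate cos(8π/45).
cos(8π/45) = 0.848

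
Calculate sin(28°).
sin(28°) = 0.4695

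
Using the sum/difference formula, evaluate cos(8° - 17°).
cos(8° - 17°) = cos 8° cos 17° + sin 8° sin 17° = 0.9877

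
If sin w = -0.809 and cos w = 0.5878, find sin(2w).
sin(2w) = 2 sin w cos w = -0.9511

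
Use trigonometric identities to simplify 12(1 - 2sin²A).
12(1 - 2sin²A) = 12(cos(2A)) (using Double angle)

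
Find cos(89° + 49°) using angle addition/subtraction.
cos(89° + 49°) = cos 89° cos 49° - sin 89° sin 49° = -0.7431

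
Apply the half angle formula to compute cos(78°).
cos(78°) = √((1 + cos 156°)/2) = 0.2079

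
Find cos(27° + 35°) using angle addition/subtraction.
cos(27° + 35°) = cos 27° cos 35° - sin 27° sin 35° = 0.4695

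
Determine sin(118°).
sin(118°) = 0.8829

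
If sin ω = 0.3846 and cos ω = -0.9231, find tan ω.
tan ω = sin ω / cos ω = -0.4166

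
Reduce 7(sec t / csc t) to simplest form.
7(sec t / csc t) = 7(tan t) (using Reciprocal identities)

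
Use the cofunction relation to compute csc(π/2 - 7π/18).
csc(π/2 - 7π/18) = sec(7π/18) = 2.924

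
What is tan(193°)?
tan(193°) = 0.2309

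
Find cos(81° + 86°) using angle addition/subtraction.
cos(81° + 86°) = cos 81° cos 86° - sin 81° sin 86° = -0.9744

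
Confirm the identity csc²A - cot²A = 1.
LHS = 1/sin²A - cos²A/sin²A = (1 - cos²A)/sin²A = sin²A/sin²A = 1 = RHS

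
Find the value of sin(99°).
sin(99°) = 0.9877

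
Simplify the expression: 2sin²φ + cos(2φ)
2sin²φ + cos(2φ) = 1 (using Double angle)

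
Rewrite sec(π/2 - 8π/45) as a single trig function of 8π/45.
sec(π/2 - 8π/45) = csc(8π/45)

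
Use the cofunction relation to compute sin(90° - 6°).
sin(90° - 6°) = cos(6°) = 0.9945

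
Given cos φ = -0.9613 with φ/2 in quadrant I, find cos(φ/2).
cos(φ/2) = ±√((1 + cos φ)/2); positive since φ/2 ∈ QI, so cos(φ/2) = 0.1391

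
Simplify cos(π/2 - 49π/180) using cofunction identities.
cos(π/2 - 49π/180) = sin(49π/180)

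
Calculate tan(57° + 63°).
tan(57° + 63°) = (tan 57° + tan 63°)/(1 - tan 57° tan 63°) = -√3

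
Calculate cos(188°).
cos(188°) = -0.9903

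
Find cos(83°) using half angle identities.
cos(83°) = √((1 + cos 166°)/2) = 0.1219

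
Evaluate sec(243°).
sec(243°) = -2.203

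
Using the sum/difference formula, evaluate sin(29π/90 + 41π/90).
sin(29π/90 + 41π/90) = sin 29π/90 cos 41π/90 + cos 29π/90 sin 41π/90 = 0.6428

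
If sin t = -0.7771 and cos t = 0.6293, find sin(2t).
sin(2t) = 2 sin t cos t = -0.9781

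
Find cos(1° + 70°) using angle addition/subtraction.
cos(1° + 70°) = cos 1° cos 70° - sin 1° sin 70° = 0.3256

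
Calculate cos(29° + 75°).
cos(29° + 75°) = cos 29° cos 75° - sin 29° sin 75° = -0.2419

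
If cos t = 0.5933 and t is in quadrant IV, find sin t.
sin t = -0.805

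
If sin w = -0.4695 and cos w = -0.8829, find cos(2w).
cos(2w) = cos²w - sin²w = 0.5591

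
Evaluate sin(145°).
sin(145°) = 0.5736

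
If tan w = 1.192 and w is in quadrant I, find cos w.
cos w = 0.6427 (using tan²w + 1 = sec²w)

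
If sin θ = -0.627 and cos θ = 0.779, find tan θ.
tan θ = sin θ / cos θ = -0.8049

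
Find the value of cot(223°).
cot(223°) = 1.072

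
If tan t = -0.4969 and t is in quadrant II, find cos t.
cos t = -0.8955 (using tan²t + 1 = sec²t)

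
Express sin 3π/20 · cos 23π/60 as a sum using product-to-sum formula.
sin 3π/20 cos 23π/60 = (1/2)[sin(3π/20+23π/60) + sin(3π/20-23π/60)]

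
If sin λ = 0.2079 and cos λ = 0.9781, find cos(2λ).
cos(2λ) = cos²λ - sin²λ = 0.9135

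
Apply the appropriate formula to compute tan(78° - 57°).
tan(78° - 57°) = (tan 78° - tan 57°)/(1 + tan 78° tan 57°) = 0.3839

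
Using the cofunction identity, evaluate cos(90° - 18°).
cos(90° - 18°) = sin(18°) = 0.309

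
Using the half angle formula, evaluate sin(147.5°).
sin(147.5°) = √((1 - cos 295°)/2) = 0.5373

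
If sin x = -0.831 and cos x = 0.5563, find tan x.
tan x = sin x / cos x = -1.494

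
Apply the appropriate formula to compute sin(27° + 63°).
sin(27° + 63°) = sin 27° cos 63° + cos 27° sin 63° = 1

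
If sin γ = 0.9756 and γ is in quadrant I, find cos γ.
cos γ = 0.2196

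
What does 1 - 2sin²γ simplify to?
1 - 2sin²γ = cos(2γ) (using Double angle)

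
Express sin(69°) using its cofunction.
sin(69°) = cos(90° - 69°) = cos(21°)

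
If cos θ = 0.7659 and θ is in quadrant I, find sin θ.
sin θ = 0.643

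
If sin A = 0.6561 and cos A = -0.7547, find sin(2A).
sin(2A) = 2 sin A cos A = -0.9903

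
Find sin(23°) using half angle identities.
sin(23°) = √((1 - cos 46°)/2) = 0.3907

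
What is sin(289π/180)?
sin(289π/180) = -0.9455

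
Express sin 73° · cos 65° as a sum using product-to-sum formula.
sin 73° cos 65° = (1/2)[sin(73°+65°) + sin(73°-65°)]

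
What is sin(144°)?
sin(144°) = 0.5878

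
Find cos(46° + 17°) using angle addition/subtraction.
cos(46° + 17°) = cos 46° cos 17° - sin 46° sin 17° = 0.454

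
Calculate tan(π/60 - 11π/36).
tan(π/60 - 11π/36) = (tan π/60 - tan 11π/36)/(1 + tan π/60 tan 11π/36) = -1.28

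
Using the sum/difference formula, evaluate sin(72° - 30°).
sin(72° - 30°) = sin 72° cos 30° - cos 72° sin 30° = 0.6691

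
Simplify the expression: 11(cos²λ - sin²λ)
11(cos²λ - sin²λ) = 11(cos(2λ)) (using Double angle)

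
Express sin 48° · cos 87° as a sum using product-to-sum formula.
sin 48° cos 87° = (1/2)[sin(48°+87°) + sin(48°-87°)]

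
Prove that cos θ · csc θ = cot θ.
LHS = cos θ · (1/sin θ) = cos θ/sin θ = cot θ = RHS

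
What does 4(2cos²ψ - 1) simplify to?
4(2cos²ψ - 1) = 4(cos(2ψ)) (using Double angle)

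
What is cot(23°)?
cot(23°) = 2.356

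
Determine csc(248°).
csc(248°) = -1.079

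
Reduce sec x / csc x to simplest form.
sec x / csc x = tan x (using Reciprocal identities)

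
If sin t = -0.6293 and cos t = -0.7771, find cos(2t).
cos(2t) = cos²t - sin²t = 0.2079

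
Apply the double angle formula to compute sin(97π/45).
sin(97π/45) = 2 sin 97π/90 cos 97π/90 = 0.4695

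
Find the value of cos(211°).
cos(211°) = -0.8572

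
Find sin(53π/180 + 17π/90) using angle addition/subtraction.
sin(53π/180 + 17π/90) = sin 53π/180 cos 17π/90 + cos 53π/180 sin 17π/90 = 0.9986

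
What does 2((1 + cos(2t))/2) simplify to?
2((1 + cos(2t))/2) = 2(cos²t) (using Power reduction)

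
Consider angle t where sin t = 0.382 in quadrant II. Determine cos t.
cos t = ±√(1 - sin²t) = -0.9242 (negative in QII)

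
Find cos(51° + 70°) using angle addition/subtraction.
cos(51° + 70°) = cos 51° cos 70° - sin 51° sin 70° = -0.515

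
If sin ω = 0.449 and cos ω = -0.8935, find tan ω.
tan ω = sin ω / cos ω = -0.5025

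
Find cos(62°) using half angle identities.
cos(62°) = √((1 + cos 124°)/2) = 0.4695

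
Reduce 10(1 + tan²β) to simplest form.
10(1 + tan²β) = 10(sec²β) (using Pythagorean identity)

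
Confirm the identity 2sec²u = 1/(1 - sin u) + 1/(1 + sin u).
RHS = [(1 + sin u) + (1 - sin u)] / [(1 - sin u)(1 + sin u)] = 2/(1 - sin²u) = 2/cos²u = 2sec²u = LHS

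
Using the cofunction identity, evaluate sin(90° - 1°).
sin(90° - 1°) = cos(1°) = 0.9998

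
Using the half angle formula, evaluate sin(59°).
sin(59°) = √((1 - cos 118°)/2) = 0.8572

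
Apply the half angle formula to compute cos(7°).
cos(7°) = √((1 + cos 14°)/2) = 0.9925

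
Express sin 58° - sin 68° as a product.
sin 58° - sin 68° = 2 cos(63°) sin(-5°)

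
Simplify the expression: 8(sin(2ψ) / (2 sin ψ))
8(sin(2ψ) / (2 sin ψ)) = 8(cos ψ) (using Double angle)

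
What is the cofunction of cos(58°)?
cos(58°) = sin(90° - 58°) = sin(32°)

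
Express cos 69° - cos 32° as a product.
cos 69° - cos 32° = -2 sin(50.5°) sin(18.5°)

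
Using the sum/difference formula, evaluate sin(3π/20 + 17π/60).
sin(3π/20 + 17π/60) = sin 3π/20 cos 17π/60 + cos 3π/20 sin 17π/60 = 0.9781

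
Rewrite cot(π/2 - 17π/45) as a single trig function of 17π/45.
cot(π/2 - 17π/45) = tan(17π/45)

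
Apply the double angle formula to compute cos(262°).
cos(262°) = cos²131° - sin²131° = -0.1392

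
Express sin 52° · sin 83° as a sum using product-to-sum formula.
sin 52° sin 83° = (1/2)[cos(52°-83°) - cos(52°+83°)]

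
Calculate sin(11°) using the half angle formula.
sin(11°) = √((1 - cos 22°)/2) = 0.1908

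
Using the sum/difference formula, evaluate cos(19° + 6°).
cos(19° + 6°) = cos 19° cos 6° - sin 19° sin 6° = 0.9063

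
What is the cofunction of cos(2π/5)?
cos(2π/5) = sin(π/2 - 2π/5) = sin(π/10)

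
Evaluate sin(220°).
sin(220°) = -0.6428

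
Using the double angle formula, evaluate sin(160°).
sin(160°) = 2 sin 80° cos 80° = 0.342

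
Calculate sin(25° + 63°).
sin(25° + 63°) = sin 25° cos 63° + cos 25° sin 63° = 0.9994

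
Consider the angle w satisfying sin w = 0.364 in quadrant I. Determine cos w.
cos w = √(1 - sin²w) = 0.9314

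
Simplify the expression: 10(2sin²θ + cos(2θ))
10(2sin²θ + cos(2θ)) = 10 (using Double angle)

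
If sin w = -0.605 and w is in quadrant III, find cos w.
cos w = -0.7962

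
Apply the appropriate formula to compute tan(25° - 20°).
tan(25° - 20°) = (tan 25° - tan 20°)/(1 + tan 25° tan 20°) = 0.08749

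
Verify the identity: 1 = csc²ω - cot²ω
RHS = 1/sin²ω - cos²ω/sin²ω = (1 - cos²ω)/sin²ω = sin²ω/sin²ω = 1 = LHS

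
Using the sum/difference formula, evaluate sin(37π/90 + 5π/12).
sin(37π/90 + 5π/12) = sin 37π/90 cos 5π/12 + cos 37π/90 sin 5π/12 = 0.515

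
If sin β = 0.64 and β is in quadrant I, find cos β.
cos β = 0.7684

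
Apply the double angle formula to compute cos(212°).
cos(212°) = cos²106° - sin²106° = -0.848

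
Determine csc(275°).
csc(275°) = -1.004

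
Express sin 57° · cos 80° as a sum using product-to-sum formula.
sin 57° cos 80° = (1/2)[sin(57°+80°) + sin(57°-80°)]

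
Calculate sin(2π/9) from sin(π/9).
sin(2π/9) = 2 sin π/9 cos π/9 = 0.6428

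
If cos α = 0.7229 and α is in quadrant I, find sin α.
sin α = 0.691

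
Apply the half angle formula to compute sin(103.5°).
sin(103.5°) = √((1 - cos 207°)/2) = 0.9724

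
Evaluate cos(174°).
cos(174°) = -0.9945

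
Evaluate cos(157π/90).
cos(157π/90) = 0.6947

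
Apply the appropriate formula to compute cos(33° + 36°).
cos(33° + 36°) = cos 33° cos 36° - sin 33° sin 36° = 0.3584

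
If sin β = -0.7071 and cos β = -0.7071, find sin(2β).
sin(2β) = 2 sin β cos β = 1.0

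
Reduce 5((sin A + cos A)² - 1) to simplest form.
5((sin A + cos A)² - 1) = 5(sin(2A)) (using Pythagorean + double angle)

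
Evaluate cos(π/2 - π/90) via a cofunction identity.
cos(π/2 - π/90) = sin(π/90) = 0.0349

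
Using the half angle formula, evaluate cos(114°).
cos(114°) = -√((1 + cos 228°)/2) = -0.4067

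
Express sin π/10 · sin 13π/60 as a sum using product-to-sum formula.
sin π/10 sin 13π/60 = (1/2)[cos(π/10-13π/60) - cos(π/10+13π/60)]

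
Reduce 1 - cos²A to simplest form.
1 - cos²A = sin²A (using Pythagorean identity)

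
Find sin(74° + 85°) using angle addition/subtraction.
sin(74° + 85°) = sin 74° cos 85° + cos 74° sin 85° = 0.3584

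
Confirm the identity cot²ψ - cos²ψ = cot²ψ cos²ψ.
LHS = cos²ψ/sin²ψ - cos²ψ = cos²ψ(1/sin²ψ - 1) = cos²ψ · (1 - sin²ψ)/sin²ψ = cos²ψ · cos²ψ/sin²ψ = cos²ψ · cot²ψ = RHS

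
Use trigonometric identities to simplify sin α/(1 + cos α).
sin α/(1 + cos α) = tan(α/2) (using Half angle)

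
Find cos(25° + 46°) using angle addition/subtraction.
cos(25° + 46°) = cos 25° cos 46° - sin 25° sin 46° = 0.3256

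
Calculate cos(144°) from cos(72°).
cos(144°) = cos²72° - sin²72° = -0.809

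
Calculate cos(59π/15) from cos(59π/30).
cos(59π/15) = cos²59π/30 - sin²59π/30 = 0.9781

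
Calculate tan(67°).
tan(67°) = 2.356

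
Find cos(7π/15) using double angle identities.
cos(7π/15) = cos²7π/30 - sin²7π/30 = 0.1045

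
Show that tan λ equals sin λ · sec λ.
RHS = sin λ · (1/cos λ) = sin λ/cos λ = tan λ = LHS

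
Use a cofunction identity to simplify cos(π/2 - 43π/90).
cos(π/2 - 43π/90) = sin(43π/90)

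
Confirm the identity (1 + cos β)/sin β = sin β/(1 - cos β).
RHS = sin β(1 + cos β) / ((1 - cos β)(1 + cos β)) = sin β(1 + cos β) / (1 - cos²β) = sin β(1 + cos β) / sin²β = (1 + cos β)/sin β = LHS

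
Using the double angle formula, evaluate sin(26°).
sin(26°) = 2 sin 13° cos 13° = 0.4384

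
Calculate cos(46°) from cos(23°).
cos(46°) = cos²23° - sin²23° = 0.6947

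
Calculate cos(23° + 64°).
cos(23° + 64°) = cos 23° cos 64° - sin 23° sin 64° = 0.05234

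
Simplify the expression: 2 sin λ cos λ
2 sin λ cos λ = sin(2λ) (using Double angle)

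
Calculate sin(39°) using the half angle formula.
sin(39°) = √((1 - cos 78°)/2) = 0.6293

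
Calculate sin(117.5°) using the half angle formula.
sin(117.5°) = √((1 - cos 235°)/2) = 0.887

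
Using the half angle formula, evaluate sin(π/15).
sin(π/15) = √((1 - cos 2π/15)/2) = 0.2079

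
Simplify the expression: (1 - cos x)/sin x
(1 - cos x)/sin x = tan(x/2) (using Half angle)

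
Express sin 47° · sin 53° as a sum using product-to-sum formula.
sin 47° sin 53° = (1/2)[cos(47°-53°) - cos(47°+53°)]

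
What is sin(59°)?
sin(59°) = 0.8572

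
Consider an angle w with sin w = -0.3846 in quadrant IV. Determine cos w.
cos w = √(1 - sin²w) = 0.9231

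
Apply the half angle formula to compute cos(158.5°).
cos(158.5°) = -√((1 + cos 317°)/2) = -0.9304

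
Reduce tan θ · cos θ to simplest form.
tan θ · cos θ = sin θ (using Quotient identity)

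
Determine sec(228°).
sec(228°) = -1.494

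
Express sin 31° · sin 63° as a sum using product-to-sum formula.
sin 31° sin 63° = (1/2)[cos(31°-63°) - cos(31°+63°)]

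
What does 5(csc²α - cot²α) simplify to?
5(csc²α - cot²α) = 5 (using Pythagorean identity)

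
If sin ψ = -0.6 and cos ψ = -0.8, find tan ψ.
tan ψ = sin ψ / cos ψ = 0.75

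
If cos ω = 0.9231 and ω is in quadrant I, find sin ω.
sin ω = 0.3846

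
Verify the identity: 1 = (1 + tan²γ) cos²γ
RHS = sec²γ · cos²γ = (1/cos²γ) · cos²γ = 1 = LHS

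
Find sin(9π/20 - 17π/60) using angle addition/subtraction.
sin(9π/20 - 17π/60) = sin 9π/20 cos 17π/60 - cos 9π/20 sin 17π/60 = 1/2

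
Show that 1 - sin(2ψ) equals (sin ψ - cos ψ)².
RHS = sin²ψ - 2 sin ψ cos ψ + cos²ψ = (sin²ψ + cos²ψ) - 2 sin ψ cos ψ = 1 - sin(2ψ) = LHS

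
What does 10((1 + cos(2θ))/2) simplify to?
10((1 + cos(2θ))/2) = 10(cos²θ) (using Power reduction)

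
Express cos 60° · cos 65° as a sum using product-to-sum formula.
cos 60° cos 65° = (1/2)[cos(60°-65°) + cos(60°+65°)]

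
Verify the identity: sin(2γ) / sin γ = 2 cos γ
LHS = 2 sin γ cos γ / sin γ = 2 cos γ = RHS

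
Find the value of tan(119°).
tan(119°) = -1.804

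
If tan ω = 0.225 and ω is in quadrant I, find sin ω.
sin ω = 0.2195 (using tan²ω + 1 = sec²ω)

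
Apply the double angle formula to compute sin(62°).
sin(62°) = 2 sin 31° cos 31° = 0.8829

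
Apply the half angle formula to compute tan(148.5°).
tan(148.5°) = sin 297° / (1 + cos 297°) = -0.6128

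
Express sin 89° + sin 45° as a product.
sin 89° + sin 45° = 2 sin(67°) cos(22°)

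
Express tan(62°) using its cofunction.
tan(62°) = cot(90° - 62°) = cot(28°)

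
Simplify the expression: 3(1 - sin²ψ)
3(1 - sin²ψ) = 3(cos²ψ) (using Pythagorean identity)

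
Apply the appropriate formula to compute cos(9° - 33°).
cos(9° - 33°) = cos 9° cos 33° + sin 9° sin 33° = 0.9135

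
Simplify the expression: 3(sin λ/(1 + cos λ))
3(sin λ/(1 + cos λ)) = 3(tan(λ/2)) (using Half angle)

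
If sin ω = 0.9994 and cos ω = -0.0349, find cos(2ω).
cos(2ω) = cos²ω - sin²ω = -0.9976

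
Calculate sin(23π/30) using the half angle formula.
sin(23π/30) = √((1 - cos 23π/15)/2) = 0.6691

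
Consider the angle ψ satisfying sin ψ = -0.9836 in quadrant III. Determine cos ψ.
cos ψ = ±√(1 - sin²ψ) = -0.1804 (negative in QIII)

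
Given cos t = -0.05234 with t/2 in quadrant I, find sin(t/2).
sin(t/2) = ±√((1 - cos t)/2); positive since t/2 ∈ QI, so sin(t/2) = 0.7254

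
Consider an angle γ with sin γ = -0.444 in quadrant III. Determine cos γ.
cos γ = ±√(1 - sin²γ) = -0.896 (negative in QIII)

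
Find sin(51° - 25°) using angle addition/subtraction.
sin(51° - 25°) = sin 51° cos 25° - cos 51° sin 25° = 0.4384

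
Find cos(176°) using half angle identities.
cos(176°) = -√((1 + cos 352°)/2) = -0.9976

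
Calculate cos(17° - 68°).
cos(17° - 68°) = cos 17° cos 68° + sin 17° sin 68° = 0.6293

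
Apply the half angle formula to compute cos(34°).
cos(34°) = √((1 + cos 68°)/2) = 0.829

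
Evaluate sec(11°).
sec(11°) = 1.019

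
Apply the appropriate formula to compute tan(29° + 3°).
tan(29° + 3°) = (tan 29° + tan 3°)/(1 - tan 29° tan 3°) = 0.6249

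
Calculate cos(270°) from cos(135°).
cos(270°) = cos²135° - sin²135° = 0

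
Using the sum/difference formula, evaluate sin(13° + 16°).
sin(13° + 16°) = sin 13° cos 16° + cos 13° sin 16° = 0.4848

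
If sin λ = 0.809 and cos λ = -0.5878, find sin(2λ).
sin(2λ) = 2 sin λ cos λ = -0.9511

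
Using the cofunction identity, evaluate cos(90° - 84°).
cos(90° - 84°) = sin(84°) = 0.9945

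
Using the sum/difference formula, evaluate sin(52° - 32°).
sin(52° - 32°) = sin 52° cos 32° - cos 52° sin 32° = 0.342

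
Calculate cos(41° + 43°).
cos(41° + 43°) = cos 41° cos 43° - sin 41° sin 43° = 0.1045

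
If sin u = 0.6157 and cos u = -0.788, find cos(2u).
cos(2u) = cos²u - sin²u = 0.2419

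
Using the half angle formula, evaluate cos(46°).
cos(46°) = √((1 + cos 92°)/2) = 0.6947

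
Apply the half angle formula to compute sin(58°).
sin(58°) = √((1 - cos 116°)/2) = 0.848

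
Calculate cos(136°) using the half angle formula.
cos(136°) = -√((1 + cos 272°)/2) = -0.7193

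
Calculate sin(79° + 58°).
sin(79° + 58°) = sin 79° cos 58° + cos 79° sin 58° = 0.682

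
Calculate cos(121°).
cos(121°) = -0.515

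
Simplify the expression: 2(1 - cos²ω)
2(1 - cos²ω) = 2(sin²ω) (using Pythagorean identity)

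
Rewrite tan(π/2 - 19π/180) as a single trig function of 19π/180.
tan(π/2 - 19π/180) = cot(19π/180)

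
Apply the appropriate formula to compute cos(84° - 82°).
cos(84° - 82°) = cos 84° cos 82° + sin 84° sin 82° = 0.9994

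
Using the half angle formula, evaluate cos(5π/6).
cos(5π/6) = -√((1 + cos 5π/3)/2) = -√3/2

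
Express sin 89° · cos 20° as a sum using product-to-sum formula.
sin 89° cos 20° = (1/2)[sin(89°+20°) + sin(89°-20°)]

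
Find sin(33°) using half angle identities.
sin(33°) = √((1 - cos 66°)/2) = 0.5446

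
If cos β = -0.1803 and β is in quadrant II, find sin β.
sin β = 0.9836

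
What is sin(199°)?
sin(199°) = -0.3256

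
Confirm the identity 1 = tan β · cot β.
RHS = (sin β/cos β) · (cos β/sin β) = 1 = LHS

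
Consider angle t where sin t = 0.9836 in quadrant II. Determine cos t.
cos t = ±√(1 - sin²t) = -0.1804 (negative in QII)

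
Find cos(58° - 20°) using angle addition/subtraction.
cos(58° - 20°) = cos 58° cos 20° + sin 58° sin 20° = 0.788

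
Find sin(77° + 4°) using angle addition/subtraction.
sin(77° + 4°) = sin 77° cos 4° + cos 77° sin 4° = 0.9877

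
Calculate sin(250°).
sin(250°) = -0.9397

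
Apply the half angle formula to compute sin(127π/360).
sin(127π/360) = √((1 - cos 127π/180)/2) = 0.8949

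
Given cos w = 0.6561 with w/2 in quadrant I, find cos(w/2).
cos(w/2) = ±√((1 + cos w)/2); positive since w/2 ∈ QI, so cos(w/2) = 0.91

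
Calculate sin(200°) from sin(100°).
sin(200°) = 2 sin 100° cos 100° = -0.342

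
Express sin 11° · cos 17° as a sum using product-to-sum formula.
sin 11° cos 17° = (1/2)[sin(11°+17°) + sin(11°-17°)]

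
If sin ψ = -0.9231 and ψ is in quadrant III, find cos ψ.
cos ψ = -0.3846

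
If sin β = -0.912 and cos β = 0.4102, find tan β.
tan β = sin β / cos β = -2.223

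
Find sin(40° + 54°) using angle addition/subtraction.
sin(40° + 54°) = sin 40° cos 54° + cos 40° sin 54° = 0.9976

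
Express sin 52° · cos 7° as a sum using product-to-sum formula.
sin 52° cos 7° = (1/2)[sin(52°+7°) + sin(52°-7°)]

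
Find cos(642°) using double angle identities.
cos(642°) = cos²321° - sin²321° = 0.2079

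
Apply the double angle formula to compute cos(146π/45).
cos(146π/45) = cos²73π/45 - sin²73π/45 = -0.7193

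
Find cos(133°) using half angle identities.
cos(133°) = -√((1 + cos 266°)/2) = -0.682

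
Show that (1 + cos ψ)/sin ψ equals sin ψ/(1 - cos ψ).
RHS = sin ψ(1 + cos ψ) / ((1 - cos ψ)(1 + cos ψ)) = sin ψ(1 + cos ψ) / (1 - cos²ψ) = sin ψ(1 + cos ψ) / sin²ψ = (1 + cos ψ)/sin ψ = LHS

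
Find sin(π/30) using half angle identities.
sin(π/30) = √((1 - cos π/15)/2) = 0.1045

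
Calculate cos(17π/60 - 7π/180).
cos(17π/60 - 7π/180) = cos 17π/60 cos 7π/180 + sin 17π/60 sin 7π/180 = 0.7193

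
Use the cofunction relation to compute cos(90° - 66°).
cos(90° - 66°) = sin(66°) = 0.9135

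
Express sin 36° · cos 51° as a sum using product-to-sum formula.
sin 36° cos 51° = (1/2)[sin(36°+51°) + sin(36°-51°)]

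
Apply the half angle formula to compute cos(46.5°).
cos(46.5°) = √((1 + cos 93°)/2) = 0.6884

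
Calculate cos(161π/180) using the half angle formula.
cos(161π/180) = -√((1 + cos 161π/90)/2) = -0.9455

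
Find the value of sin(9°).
sin(9°) = 0.1564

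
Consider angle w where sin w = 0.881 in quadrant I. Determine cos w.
cos w = √(1 - sin²w) = 0.4731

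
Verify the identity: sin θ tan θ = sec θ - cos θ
RHS = 1/cos θ - cos θ = (1 - cos²θ)/cos θ = sin²θ/cos θ = sin θ · (sin θ/cos θ) = sin θ tan θ = LHS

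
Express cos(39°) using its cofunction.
cos(39°) = sin(90° - 39°) = sin(51°)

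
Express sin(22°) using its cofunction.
sin(22°) = cos(90° - 22°) = cos(68°)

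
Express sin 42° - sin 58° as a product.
sin 42° - sin 58° = 2 cos(50°) sin(-8°)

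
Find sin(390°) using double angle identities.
sin(390°) = 2 sin 195° cos 195° = 1/2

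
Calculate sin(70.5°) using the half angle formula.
sin(70.5°) = √((1 - cos 141°)/2) = 0.9426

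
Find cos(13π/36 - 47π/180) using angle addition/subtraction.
cos(13π/36 - 47π/180) = cos 13π/36 cos 47π/180 + sin 13π/36 sin 47π/180 = 0.9511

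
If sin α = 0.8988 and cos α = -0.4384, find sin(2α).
sin(2α) = 2 sin α cos α = -0.7881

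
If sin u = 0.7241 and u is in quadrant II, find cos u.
cos u = -0.6897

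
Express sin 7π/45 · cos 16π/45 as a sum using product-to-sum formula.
sin 7π/45 cos 16π/45 = (1/2)[sin(7π/45+16π/45) + sin(7π/45-16π/45)]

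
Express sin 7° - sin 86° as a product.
sin 7° - sin 86° = 2 cos(46.5°) sin(-39.5°)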